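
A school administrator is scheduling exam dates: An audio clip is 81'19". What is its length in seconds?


Minutes: 81
Seconds: 19
Convert minutes to seconds: 81 x 60 = 4860
Add remaining seconds: 4860 + 19 = 4879

4879


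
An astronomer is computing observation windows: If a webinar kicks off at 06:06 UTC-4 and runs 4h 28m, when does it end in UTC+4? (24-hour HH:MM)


Start: 06:06 in UTC-4
Step 1 - add duration:
  minutes: 6 + 28 = 34
  hours: 6 + 4 + 0 = 10
  end in UTC-4: 10:34
Step 2 - convert UTC-4 -> UTC+4:
  offset difference: 4 - (-4) = 8 hours
  10 + (8) = 18 -> mod 24 = 18
Result: 18:34 in UTC+4

18:34


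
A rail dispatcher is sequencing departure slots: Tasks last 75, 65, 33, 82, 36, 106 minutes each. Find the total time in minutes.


Durations: 75, 65, 33, 82, 36, 106
Running sum: 75
+ 65 = 140
+ 33 = 173
+ 82 = 255
+ 36 = 291
+ 106 = 397
Total duration: 397 minutes
That is 6 hours and 37 minutes

397


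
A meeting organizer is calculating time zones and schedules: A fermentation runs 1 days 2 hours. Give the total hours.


Days: 1
Extra hours: 2
Hours per day: 24
Days to hours: 1 x 24 = 24
Total: 24 + 2 = 26

26


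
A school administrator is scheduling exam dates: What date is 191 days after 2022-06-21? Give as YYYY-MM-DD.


Start: 2022-06-21
Adding 191 days
Days remaining in June: 9
After June: 182 days still to add
July 2022: 31 days, 151 remaining
August 2022: 31 days, 120 remaining
September 2022: 30 days, 90 remaining
October 2022: 31 days, 59 remaining
Result: 2022-12-29

2022-12-29


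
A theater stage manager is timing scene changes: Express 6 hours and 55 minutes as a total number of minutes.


Hours: 6
Extra minutes: 55
Minutes per hour: 60
Hours to minutes: 6 x 60 = 360
Total: 360 + 55 = 415

415


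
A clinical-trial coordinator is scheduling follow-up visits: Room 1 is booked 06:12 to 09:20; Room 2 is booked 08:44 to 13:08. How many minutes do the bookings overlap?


Interval A: [372, 560] minutes from midnight
Interval B: [524, 788] minutes from midnight
Overlap start = max(372, 524) = 524
Overlap end = min(560, 788) = 560
Overlap = 560 - 524 = 36 minutes

36


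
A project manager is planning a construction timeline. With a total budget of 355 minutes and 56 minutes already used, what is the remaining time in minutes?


Total budget: 355 minutes
Time used: 56 minutes
Remaining: 355 - 56 = 299 minutes
Percent used: 15.8%
Percent remaining: 84.2%

299


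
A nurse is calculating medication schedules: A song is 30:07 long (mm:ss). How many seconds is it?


Minutes: 30
Extra seconds: 7
Seconds per minute: 60
Minutes to seconds: 30 x 60 = 1800
Total: 1800 + 7 = 1807

1807


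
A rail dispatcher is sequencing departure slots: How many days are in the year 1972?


Year: 1972
Check leap year rules:
Divisible by 4? Yes
Divisible by 100? No
1972 is a leap year
Days: 366

366


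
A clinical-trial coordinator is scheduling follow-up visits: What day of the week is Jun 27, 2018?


Date: 2018-06-27
January 1, 2018 is a Monday
Day of year: 178
Offset from Jan 1: 177 days
177 mod 7 = 2
Result: Wednesday

Wednesday


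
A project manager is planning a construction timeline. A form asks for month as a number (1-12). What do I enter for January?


Calendar month order:
1. January <--
2. February
January is month number 1

1


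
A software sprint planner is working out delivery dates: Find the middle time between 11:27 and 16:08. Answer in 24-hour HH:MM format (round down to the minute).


Start time: 11:27 = 687 minutes from midnight
End time: 16:08 = 968 minutes from midnight
Sum: 687 + 968 = 1655
Midpoint: 1655 / 2 = 827 minutes
Convert: 827 / 60 = 13 hours, 47 minutes
Result: 13:47

13:47


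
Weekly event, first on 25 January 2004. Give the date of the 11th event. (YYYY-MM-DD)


First occurrence: 2004-01-25 (occurrence 1)
Each occurrence is 7 days after the previous.
Occurrence 11 is 10 weeks after the first.
10 weeks = 70 days
2004-01-25 + 70 days = 2004-04-04

2004-04-04


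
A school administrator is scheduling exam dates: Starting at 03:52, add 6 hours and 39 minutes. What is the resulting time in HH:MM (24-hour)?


Start time: 03:52
Adding: 6 hours 39 minutes
Minutes: 52 + 39 = 91
Minute overflow: 91 >= 60, so carry 1 hour, minutes = 31
Hours: 3 + 6 + 1 = 10
Result: 10:31

10:31


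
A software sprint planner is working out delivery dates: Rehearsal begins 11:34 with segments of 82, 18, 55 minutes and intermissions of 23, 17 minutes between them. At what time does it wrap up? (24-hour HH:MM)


Start: 11:34 = 694 min from midnight
  after task 1 (82 min): 12:56
  after break (23 min): 13:19
  after task 2 (18 min): 13:37
  after break (17 min): 13:54
  after task 3 (55 min): 14:49
Total elapsed: 195 minutes
End time: 14:49

14:49


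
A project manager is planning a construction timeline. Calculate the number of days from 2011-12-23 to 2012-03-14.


Start date: 2011-12-23
End date: 2012-03-14
Dec 2011: +9 days
Jan 2012: +31 days
Feb 2012: +29 days
Mar 2012: +13 days
Total: 82 days

82


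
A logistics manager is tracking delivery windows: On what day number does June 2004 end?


Month: June
Year: 2004
June is a 30-day month
Total: 30 days

30


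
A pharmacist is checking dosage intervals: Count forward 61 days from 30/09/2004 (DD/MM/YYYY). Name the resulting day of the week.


Start: 2004-09-30 (Thursday)
Step 1 - find target date: add 61 days
  2004-09-30 + 61 days = 2004-11-30
Step 2 - day of week:
  61 mod 7 = 5
  Thursday + 5 days -> Tuesday
Result: Tuesday (2004-11-30)

Tuesday


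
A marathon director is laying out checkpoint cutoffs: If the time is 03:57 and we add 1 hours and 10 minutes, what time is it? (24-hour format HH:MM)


Start time: 03:57
Adding: 1 hours 10 minutes
Minutes: 57 + 10 = 67
Minute overflow: 67 >= 60, so carry 1 hour, minutes = 7
Hours: 3 + 1 + 1 = 5
Result: 05:07

05:07


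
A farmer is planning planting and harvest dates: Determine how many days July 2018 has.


Month: July
Year: 2018
July is a 31-day month
Total: 31 days

31


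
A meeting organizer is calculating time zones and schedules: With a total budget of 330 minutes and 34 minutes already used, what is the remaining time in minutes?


Total budget: 330 minutes
Time used: 34 minutes
Remaining: 330 - 34 = 296 minutes
Percent used: 10.3%
Percent remaining: 89.7%

296


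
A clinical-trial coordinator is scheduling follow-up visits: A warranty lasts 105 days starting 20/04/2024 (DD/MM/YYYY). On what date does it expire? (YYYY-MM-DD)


Start: 2024-04-20
Adding 105 days
Days remaining in April: 10
After April: 95 days still to add
May 2024: 31 days, 64 remaining
June 2024: 30 days, 34 remaining
July 2024: 31 days, 3 remaining
August 2024 has 31 days, need 3
Result: 2024-08-03

2024-08-03


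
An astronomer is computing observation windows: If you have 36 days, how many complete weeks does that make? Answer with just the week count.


Total days: 36
Days per week: 7
Division: 36 / 7 = 5 remainder 1
Complete weeks: 5
Remaining days: 1

5


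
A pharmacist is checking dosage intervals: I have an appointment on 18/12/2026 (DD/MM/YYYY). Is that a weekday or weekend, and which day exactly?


Date: 2026-12-18
January 1, 2026 is a Thursday
Day of year: 352
Offset from Jan 1: 351 days
351 mod 7 = 1
Result: Friday

Friday


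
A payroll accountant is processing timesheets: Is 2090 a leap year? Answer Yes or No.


Year: 2090
Divisible by 4? 2090 / 4 = 522.5 -> No
Not divisible by 4, so NOT a leap year

No


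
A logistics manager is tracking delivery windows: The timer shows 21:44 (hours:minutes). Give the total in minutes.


Hours: 21
Minutes: 44
Convert hours to minutes: 21 x 60 = 1260
Add remaining minutes: 1260 + 44 = 1304

1304


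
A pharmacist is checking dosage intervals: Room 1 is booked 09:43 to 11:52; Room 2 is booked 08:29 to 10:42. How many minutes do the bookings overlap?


Interval A: [583, 712] minutes from midnight
Interval B: [509, 642] minutes from midnight
Overlap start = max(583, 509) = 583
Overlap end = min(712, 642) = 642
Overlap = 642 - 583 = 59 minutes

59


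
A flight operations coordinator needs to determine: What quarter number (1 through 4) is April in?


Month: April (month 4)
Q1: January-March (months 1-3)
Q2: April-June (months 4-6)
Q3: July-September (months 7-9)
Q4: October-December (months 10-12)
Month 4 falls in Q2

2


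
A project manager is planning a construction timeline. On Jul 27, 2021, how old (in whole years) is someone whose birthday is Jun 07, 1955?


Birth: 1955-06-07
Reference: 2021-07-27
Year difference: 2021 - 1955 = 66
Has birthday (06-07) occurred by 07-27? Yes
Age in full years: 66

66


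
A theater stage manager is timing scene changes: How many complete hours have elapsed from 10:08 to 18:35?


Start: 10:08
End: 18:35
Hour difference: 18 - 10 = 8 hours
Minute difference: 35 - 8 = 27 minutes
Total minutes: 507
Complete hours: 507 / 60 = 8 (remainder 27)

8


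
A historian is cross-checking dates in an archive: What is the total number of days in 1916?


Year: 1916
Check leap year rules:
Divisible by 4? Yes
Divisible by 100? No
1916 is a leap year
Days: 366

366


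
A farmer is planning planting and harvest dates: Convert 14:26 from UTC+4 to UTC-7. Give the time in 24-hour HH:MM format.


Local time: 14:26 at UTC+4 (offset 4h)
Target zone: UTC-7 (offset -7h)
Difference: -7 - (4) = -11 hours
Calculation: 14 + (-11) = 3
Result: 03:26

03:26


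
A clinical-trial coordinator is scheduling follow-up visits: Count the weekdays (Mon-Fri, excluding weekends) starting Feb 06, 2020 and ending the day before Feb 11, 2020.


Start: 2020-02-06 (Thursday)
End (exclusive): 2020-02-11 (Tuesday)
Total calendar days: 5
Full weeks: 5 // 7 = 0 -> 0 weekdays
Remaining 5 days starting on Thursday:
  Thu(w), Fri(w), Sat(-), Sun(-), Mon(w) -> 3 weekdays
Total business days: 0 + 3 = 3

3


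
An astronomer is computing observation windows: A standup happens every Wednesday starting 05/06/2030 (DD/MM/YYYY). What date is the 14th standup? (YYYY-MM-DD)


First occurrence: 2030-06-05 (occurrence 1)
Each occurrence is 7 days after the previous.
Occurrence 14 is 13 weeks after the first.
13 weeks = 91 days
2030-06-05 + 91 days = 2030-09-04

2030-09-04


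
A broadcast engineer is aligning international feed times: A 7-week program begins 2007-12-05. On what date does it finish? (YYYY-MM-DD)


Start: 2007-12-05
Weeks to add: 7
Convert to days: 7 x 7 = 49 days
Add 49 days to 2007-12-05
Result: 2008-01-23

2008-01-23


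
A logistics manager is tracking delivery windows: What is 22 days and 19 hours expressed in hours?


Days: 22
Extra hours: 19
Hours per day: 24
Days to hours: 22 x 24 = 528
Total: 528 + 19 = 547

547


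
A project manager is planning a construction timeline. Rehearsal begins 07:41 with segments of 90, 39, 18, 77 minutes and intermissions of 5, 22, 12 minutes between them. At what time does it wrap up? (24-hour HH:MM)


Start: 07:41 = 461 min from midnight
  after task 1 (90 min): 09:11
  after break (5 min): 09:16
  after task 2 (39 min): 09:55
  after break (22 min): 10:17
  after task 3 (18 min): 10:35
  after break (12 min): 10:47
  after task 4 (77 min): 12:04
Total elapsed: 263 minutes
End time: 12:04

12:04


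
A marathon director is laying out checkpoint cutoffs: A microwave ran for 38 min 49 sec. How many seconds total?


Minutes: 38
Extra seconds: 49
Seconds per minute: 60
Minutes to seconds: 38 x 60 = 2280
Total: 2280 + 49 = 2329

2329


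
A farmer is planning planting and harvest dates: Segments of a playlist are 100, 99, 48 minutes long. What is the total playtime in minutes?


Durations: 100, 99, 48
Running sum: 100
+ 99 = 199
+ 48 = 247
Total duration: 247 minutes
That is 4 hours and 7 minutes

247


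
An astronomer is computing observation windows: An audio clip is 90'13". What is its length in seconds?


Minutes: 90
Seconds: 13
Convert minutes to seconds: 90 x 60 = 5400
Add remaining seconds: 5400 + 13 = 5413

5413


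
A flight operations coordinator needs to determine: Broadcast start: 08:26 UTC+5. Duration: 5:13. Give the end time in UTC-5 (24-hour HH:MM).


Start: 08:26 in UTC+5
Step 1 - add duration:
  minutes: 26 + 13 = 39
  hours: 8 + 5 + 0 = 13
  end in UTC+5: 13:39
Step 2 - convert UTC+5 -> UTC-5:
  offset difference: -5 - (5) = -10 hours
  13 + (-10) = 3 -> mod 24 = 3
Result: 03:39 in UTC-5

03:39


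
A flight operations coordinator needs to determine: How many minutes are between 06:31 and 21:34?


Start time: 06:31 = 391 minutes from midnight
End time: 21:34 = 1294 minutes from midnight
Difference: 1294 - 391 = 903 minutes
That is 15 hours and 3 minutes

903


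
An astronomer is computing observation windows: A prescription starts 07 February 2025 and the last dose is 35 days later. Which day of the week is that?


Start: 2025-02-07 (Friday)
Step 1 - find target date: add 35 days
  2025-02-07 + 35 days = 2025-03-14
Step 2 - day of week:
  35 mod 7 = 0
  Friday + 0 days -> Friday
Result: Friday (2025-03-14)

Friday


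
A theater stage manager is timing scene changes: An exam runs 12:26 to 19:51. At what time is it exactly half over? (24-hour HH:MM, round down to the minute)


Start time: 12:26 = 746 minutes from midnight
End time: 19:51 = 1191 minutes from midnight
Sum: 746 + 1191 = 1937
Midpoint: 1937 / 2 = 968 minutes
Convert: 968 / 60 = 16 hours, 8 minutes
Result: 16:08

16:08


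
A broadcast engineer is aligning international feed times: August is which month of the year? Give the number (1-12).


Calendar month order:
7. July
8. August <--
9. September
August is month number 8

8


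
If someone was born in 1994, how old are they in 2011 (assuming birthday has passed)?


Birth year: 1994
Current year: 2011
Age = current year - birth year
Age = 2011 - 1994 = 17

17


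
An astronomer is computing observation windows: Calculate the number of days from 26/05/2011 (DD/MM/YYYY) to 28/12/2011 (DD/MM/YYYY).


Start date: 2011-05-26
End date: 2011-12-28
May 2011: +6 days
Jun 2011: +30 days
Jul 2011: +31 days
... (5 more months)
Total: 216 days

216


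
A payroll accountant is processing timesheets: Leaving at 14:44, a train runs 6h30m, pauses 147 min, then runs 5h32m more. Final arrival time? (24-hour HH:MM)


Depart: 14:44
Leg 1: +390 min -> 21:14
Layover: +147 min -> 23:41
Leg 2: +332 min -> 05:13
Total travel: 869 minutes = 14h 29m
Arrival: 05:13

05:13


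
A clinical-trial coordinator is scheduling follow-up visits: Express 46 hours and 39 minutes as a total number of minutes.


Hours: 46
Extra minutes: 39
Minutes per hour: 60
Hours to minutes: 46 x 60 = 2760
Total: 2760 + 39 = 2799

2799


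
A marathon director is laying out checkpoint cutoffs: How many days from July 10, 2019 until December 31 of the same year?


Start: July 10, 2019
End: December 31, 2019
Days left in July: 21
August: 31
September: 30
October: 31
November: 30
... plus remaining months
Sum of remaining months: 153
Total: 21 + 153 = 174

174


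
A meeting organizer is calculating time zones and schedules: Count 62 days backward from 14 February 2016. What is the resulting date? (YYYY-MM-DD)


Start: 2016-02-14
Subtracting 62 days
Days already passed in February: 14
After going back through February: 48 more days to subtract
January 2016: 31 days, 17 remaining
December 2015 has 31 days, need 17
Result: 2015-12-14

2015-12-14


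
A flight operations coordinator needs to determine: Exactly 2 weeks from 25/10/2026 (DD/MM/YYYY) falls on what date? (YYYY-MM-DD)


Start: 2026-10-25
Weeks to add: 2
Convert to days: 2 x 7 = 14 days
Add 14 days to 2026-10-25
Result: 2026-11-08

2026-11-08


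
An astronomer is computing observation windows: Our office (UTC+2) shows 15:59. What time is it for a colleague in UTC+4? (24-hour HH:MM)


Local time: 15:59 at UTC+2 (offset 2h)
Target zone: UTC+4 (offset 4h)
Difference: 4 - (2) = 2 hours
Calculation: 15 + (2) = 17
Result: 17:59

17:59


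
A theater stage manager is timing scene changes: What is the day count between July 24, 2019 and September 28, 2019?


Start date: 2019-07-24
End date: 2019-09-28
Jul 2019: +8 days
Aug 2019: +31 days
Sep 2019: +27 days
Total: 66 days

66


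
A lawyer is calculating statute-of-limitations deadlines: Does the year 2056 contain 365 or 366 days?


Year: 2056
Check leap year rules:
Divisible by 4? Yes
Divisible by 100? No
2056 is a leap year
Days: 366

366


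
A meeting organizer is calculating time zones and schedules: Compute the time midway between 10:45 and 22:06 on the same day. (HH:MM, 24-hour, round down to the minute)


Start time: 10:45 = 645 minutes from midnight
End time: 22:06 = 1326 minutes from midnight
Sum: 645 + 1326 = 1971
Midpoint: 1971 / 2 = 985 minutes
Convert: 985 / 60 = 16 hours, 25 minutes
Result: 16:25

16:25


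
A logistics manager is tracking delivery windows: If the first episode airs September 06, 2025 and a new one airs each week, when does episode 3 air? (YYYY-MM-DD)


First occurrence: 2025-09-06 (occurrence 1)
Each occurrence is 7 days after the previous.
Occurrence 3 is 2 weeks after the first.
2 weeks = 14 days
2025-09-06 + 14 days = 2025-09-20

2025-09-20


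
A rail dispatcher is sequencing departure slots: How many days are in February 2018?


Month: February
Year: 2018
2018 is not a leap year
February has 28 days
Total: 28 days

28


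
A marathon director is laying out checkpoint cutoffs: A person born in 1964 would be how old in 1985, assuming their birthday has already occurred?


Birth year: 1964
Current year: 1985
Age = current year - birth year
Age = 1985 - 1964 = 21

21


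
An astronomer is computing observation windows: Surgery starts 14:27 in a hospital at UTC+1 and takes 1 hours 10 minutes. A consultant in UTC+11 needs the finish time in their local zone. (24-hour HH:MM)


Start: 14:27 in UTC+1
Step 1 - add duration:
  minutes: 27 + 10 = 37
  hours: 14 + 1 + 0 = 15
  end in UTC+1: 15:37
Step 2 - convert UTC+1 -> UTC+11:
  offset difference: 11 - (1) = 10 hours
  15 + (10) = 25 -> mod 24 = 1
Result: 01:37 in UTC+11

01:37


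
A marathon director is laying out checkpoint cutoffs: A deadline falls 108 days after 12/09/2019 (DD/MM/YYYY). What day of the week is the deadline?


Start: 2019-09-12 (Thursday)
Step 1 - find target date: add 108 days
  2019-09-12 + 108 days = 2019-12-29
Step 2 - day of week:
  108 mod 7 = 3
  Thursday + 3 days -> Sunday
Result: Sunday (2019-12-29)

Sunday


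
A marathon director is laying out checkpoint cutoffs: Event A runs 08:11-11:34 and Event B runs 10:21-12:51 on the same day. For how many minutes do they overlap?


Interval A: [491, 694] minutes from midnight
Interval B: [621, 771] minutes from midnight
Overlap start = max(491, 621) = 621
Overlap end = min(694, 771) = 694
Overlap = 694 - 621 = 73 minutes

73


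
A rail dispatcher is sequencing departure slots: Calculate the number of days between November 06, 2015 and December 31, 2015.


Start: November 06, 2015
End: December 31, 2015
Days left in November: 24
December: 31
Sum of remaining months: 31
Total: 24 + 31 = 55

55


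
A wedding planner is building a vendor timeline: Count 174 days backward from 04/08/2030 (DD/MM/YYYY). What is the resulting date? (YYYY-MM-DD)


Start: 2030-08-04
Subtracting 174 days
Days already passed in August: 4
After going back through August: 170 more days to subtract
July 2030: 31 days, 139 remaining
June 2030: 30 days, 109 remaining
May 2030: 31 days, 78 remaining
April 2030: 30 days, 48 remaining
Result: 2030-02-11

2030-02-11


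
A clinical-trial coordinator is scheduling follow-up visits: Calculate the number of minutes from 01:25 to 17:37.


Start time: 01:25 = 85 minutes from midnight
End time: 17:37 = 1057 minutes from midnight
Difference: 1057 - 85 = 972 minutes
That is 16 hours and 12 minutes

972


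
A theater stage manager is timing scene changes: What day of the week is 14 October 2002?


Date: 2002-10-14
January 1, 2002 is a Tuesday
Day of year: 287
Offset from Jan 1: 286 days
286 mod 7 = 6
Result: Monday

Monday


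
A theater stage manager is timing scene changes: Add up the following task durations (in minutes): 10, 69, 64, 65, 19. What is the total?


Durations: 10, 69, 64, 65, 19
Running sum: 10
+ 69 = 79
+ 64 = 143
+ 65 = 208
+ 19 = 227
Total duration: 227 minutes
That is 3 hours and 47 minutes

227


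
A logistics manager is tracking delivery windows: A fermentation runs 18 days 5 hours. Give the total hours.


Days: 18
Extra hours: 5
Hours per day: 24
Days to hours: 18 x 24 = 432
Total: 432 + 5 = 437

437


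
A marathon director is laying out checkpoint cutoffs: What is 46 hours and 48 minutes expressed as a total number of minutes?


Hours: 46
Minutes: 48
Convert hours to minutes: 46 x 60 = 2760
Add remaining minutes: 2760 + 48 = 2808

2808


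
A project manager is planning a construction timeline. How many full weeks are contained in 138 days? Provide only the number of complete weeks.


Total days: 138
Days per week: 7
Division: 138 / 7 = 19 remainder 5
Complete weeks: 19
Remaining days: 5

19


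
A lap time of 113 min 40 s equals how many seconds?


Minutes: 113
Seconds: 40
Convert minutes to seconds: 113 x 60 = 6780
Add remaining seconds: 6780 + 40 = 6820

6820


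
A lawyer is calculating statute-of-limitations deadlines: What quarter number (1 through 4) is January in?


Month: January (month 1)
Q1: January-March (months 1-3)
Q2: April-June (months 4-6)
Q3: July-September (months 7-9)
Q4: October-December (months 10-12)
Month 1 falls in Q1

1


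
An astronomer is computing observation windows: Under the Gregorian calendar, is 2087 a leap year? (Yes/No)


Year: 2087
Divisible by 4? 2087 / 4 = 521.75 -> No
Not divisible by 4, so NOT a leap year

No


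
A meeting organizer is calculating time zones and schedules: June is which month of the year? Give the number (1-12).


Calendar month order:
5. May
6. June <--
7. July
June is month number 6

6


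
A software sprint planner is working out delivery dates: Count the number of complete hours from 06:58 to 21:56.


Start: 06:58
End: 21:56
Hour difference: 21 - 6 = 15 hours
Minute difference: 56 - 58 = -2 minutes
Total minutes: 898
Complete hours: 898 / 60 = 14 (remainder 58)

14


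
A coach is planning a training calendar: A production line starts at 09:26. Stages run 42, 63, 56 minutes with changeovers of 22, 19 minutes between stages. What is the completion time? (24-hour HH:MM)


Start: 09:26 = 566 min from midnight
  after task 1 (42 min): 10:08
  after break (22 min): 10:30
  after task 2 (63 min): 11:33
  after break (19 min): 11:52
  after task 3 (56 min): 12:48
Total elapsed: 202 minutes
End time: 12:48

12:48


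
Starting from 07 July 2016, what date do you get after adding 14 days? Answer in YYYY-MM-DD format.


Start: 2016-07-07
Adding 14 days
Days remaining in July: 24
Result: 2016-07-21

2016-07-21


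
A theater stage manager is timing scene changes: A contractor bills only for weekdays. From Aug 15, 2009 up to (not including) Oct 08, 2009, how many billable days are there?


Start: 2009-08-15 (Saturday)
End (exclusive): 2009-10-08 (Thursday)
Total calendar days: 54
Full weeks: 54 // 7 = 7 -> 35 weekdays
Remaining 5 days starting on Saturday:
  Sat(-), Sun(-), Mon(w), Tue(w), Wed(w) -> 3 weekdays
Total business days: 35 + 3 = 38

38


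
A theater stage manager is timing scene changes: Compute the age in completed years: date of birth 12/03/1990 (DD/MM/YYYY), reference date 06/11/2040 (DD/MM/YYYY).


Birth: 1990-03-12
Reference: 2040-11-06
Year difference: 2040 - 1990 = 50
Has birthday (03-12) occurred by 11-06? Yes
Age in full years: 50

50


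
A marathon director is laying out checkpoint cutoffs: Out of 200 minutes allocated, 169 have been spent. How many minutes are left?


Total budget: 200 minutes
Time used: 169 minutes
Remaining: 200 - 169 = 31 minutes
Percent used: 84.5%
Percent remaining: 15.5%

31


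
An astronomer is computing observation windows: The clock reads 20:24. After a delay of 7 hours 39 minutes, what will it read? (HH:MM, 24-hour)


Start time: 20:24
Adding: 7 hours 39 minutes
Minutes: 24 + 39 = 63
Minute overflow: 63 >= 60, so carry 1 hour, minutes = 3
Hours: 20 + 7 + 1 = 28
Hour wraparound: 28 mod 24 = 4
Result: 04:03

04:03


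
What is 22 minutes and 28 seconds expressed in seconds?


Minutes: 22
Extra seconds: 28
Seconds per minute: 60
Minutes to seconds: 22 x 60 = 1320
Total: 1320 + 28 = 1348

1348


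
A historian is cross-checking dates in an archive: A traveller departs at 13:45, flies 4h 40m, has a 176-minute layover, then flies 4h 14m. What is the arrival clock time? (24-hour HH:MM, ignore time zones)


Depart: 13:45
Leg 1: +280 min -> 18:25
Layover: +176 min -> 21:21
Leg 2: +254 min -> 01:35
Total travel: 710 minutes = 11h 50m
Arrival: 01:35

01:35


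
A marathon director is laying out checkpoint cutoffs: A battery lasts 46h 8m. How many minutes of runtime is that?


Hours: 46
Extra minutes: 8
Minutes per hour: 60
Hours to minutes: 46 x 60 = 2760
Total: 2760 + 8 = 2768

2768


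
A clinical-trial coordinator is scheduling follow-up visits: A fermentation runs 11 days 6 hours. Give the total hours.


Days: 11
Extra hours: 6
Hours per day: 24
Days to hours: 11 x 24 = 264
Total: 264 + 6 = 270

270


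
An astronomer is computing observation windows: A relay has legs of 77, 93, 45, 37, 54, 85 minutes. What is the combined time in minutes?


Durations: 77, 93, 45, 37, 54, 85
Running sum: 77
+ 93 = 170
+ 45 = 215
+ 37 = 252
+ 54 = 306
+ 85 = 391
Total duration: 391 minutes
That is 6 hours and 31 minutes

391


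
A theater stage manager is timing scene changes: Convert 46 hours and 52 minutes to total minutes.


Hours: 46
Minutes: 52
Convert hours to minutes: 46 x 60 = 2760
Add remaining minutes: 2760 + 52 = 2812

2812


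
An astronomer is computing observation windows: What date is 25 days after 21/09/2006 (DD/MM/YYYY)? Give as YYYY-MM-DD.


Start: 2006-09-21
Adding 25 days
Days remaining in September: 9
After September: 16 days still to add
October 2006 has 31 days, need 16
Result: 2006-10-16

2006-10-16


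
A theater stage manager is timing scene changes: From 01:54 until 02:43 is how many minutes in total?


Start time: 01:54 = 114 minutes from midnight
End time: 02:43 = 163 minutes from midnight
Difference: 163 - 114 = 49 minutes
That is 0 hours and 49 minutes

49


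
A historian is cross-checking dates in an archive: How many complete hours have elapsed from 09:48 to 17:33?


Start: 09:48
End: 17:33
Hour difference: 17 - 9 = 8 hours
Minute difference: 33 - 48 = -15 minutes
Total minutes: 465
Complete hours: 465 / 60 = 7 (remainder 45)

7


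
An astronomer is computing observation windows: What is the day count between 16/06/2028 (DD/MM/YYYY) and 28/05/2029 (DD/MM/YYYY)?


Start date: 2028-06-16
End date: 2029-05-28
Jun 2028: +15 days
Jul 2028: +31 days
Aug 2028: +31 days
... (9 more months)
Total: 346 days

346


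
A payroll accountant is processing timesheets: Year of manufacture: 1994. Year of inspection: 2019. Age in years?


Birth year: 1994
Current year: 2019
Age = current year - birth year
Age = 2019 - 1994 = 25

25


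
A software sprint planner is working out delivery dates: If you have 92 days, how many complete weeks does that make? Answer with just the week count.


Total days: 92
Days per week: 7
Division: 92 / 7 = 13 remainder 1
Complete weeks: 13
Remaining days: 1

13


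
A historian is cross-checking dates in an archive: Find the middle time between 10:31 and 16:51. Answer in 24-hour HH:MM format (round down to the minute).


Start time: 10:31 = 631 minutes from midnight
End time: 16:51 = 1011 minutes from midnight
Sum: 631 + 1011 = 1642
Midpoint: 1642 / 2 = 821 minutes
Convert: 821 / 60 = 13 hours, 41 minutes
Result: 13:41

13:41


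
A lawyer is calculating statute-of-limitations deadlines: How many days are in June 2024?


Month: June
Year: 2024
June is a 30-day month
Total: 30 days

30


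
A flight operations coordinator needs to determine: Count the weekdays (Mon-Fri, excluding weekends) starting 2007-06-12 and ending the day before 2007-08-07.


Start: 2007-06-12 (Tuesday)
End (exclusive): 2007-08-07 (Tuesday)
Total calendar days: 56
Full weeks: 56 // 7 = 8 -> 40 weekdays
Remaining 0 days starting on Tuesday:
Total business days: 40 + 0 = 40

40


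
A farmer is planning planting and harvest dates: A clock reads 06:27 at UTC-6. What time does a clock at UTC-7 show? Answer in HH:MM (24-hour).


Local time: 06:27 at UTC-6 (offset -6h)
Target zone: UTC-7 (offset -7h)
Difference: -7 - (-6) = -1 hours
Calculation: 6 + (-1) = 5
Result: 05:27

05:27


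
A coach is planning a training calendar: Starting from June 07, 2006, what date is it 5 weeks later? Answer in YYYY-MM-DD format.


Start: 2006-06-07
Weeks to add: 5
Convert to days: 5 x 7 = 35 days
Add 35 days to 2006-06-07
Result: 2006-07-12

2006-07-12


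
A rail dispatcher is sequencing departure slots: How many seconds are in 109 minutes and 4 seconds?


Minutes: 109
Extra seconds: 4
Seconds per minute: 60
Minutes to seconds: 109 x 60 = 6540
Total: 6540 + 4 = 6544

6544


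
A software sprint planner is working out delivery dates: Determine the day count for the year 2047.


Year: 2047
Check leap year rules:
Divisible by 4? No
2047 is not a leap year
Days: 365

365


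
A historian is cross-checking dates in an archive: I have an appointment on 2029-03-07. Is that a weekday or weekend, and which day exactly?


Date: 2029-03-07
January 1, 2029 is a Monday
Day of year: 66
Offset from Jan 1: 65 days
65 mod 7 = 2
Result: Wednesday

Wednesday


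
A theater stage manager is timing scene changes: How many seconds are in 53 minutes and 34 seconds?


Minutes: 53
Seconds: 34
Convert minutes to seconds: 53 x 60 = 3180
Add remaining seconds: 3180 + 34 = 3214

3214


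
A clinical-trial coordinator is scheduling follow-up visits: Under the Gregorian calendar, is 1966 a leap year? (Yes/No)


Year: 1966
Divisible by 4? 1966 / 4 = 491.5 -> No
Not divisible by 4, so NOT a leap year

No


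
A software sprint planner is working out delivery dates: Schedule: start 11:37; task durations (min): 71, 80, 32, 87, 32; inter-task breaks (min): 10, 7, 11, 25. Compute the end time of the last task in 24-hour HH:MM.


Start: 11:37 = 697 min from midnight
  after task 1 (71 min): 12:48
  after break (10 min): 12:58
  after task 2 (80 min): 14:18
  after break (7 min): 14:25
  after task 3 (32 min): 14:57
  after break (11 min): 15:08
  after task 4 (87 min): 16:35
  after break (25 min): 17:00
  after task 5 (32 min): 17:32
Total elapsed: 355 minutes
End time: 17:32

17:32


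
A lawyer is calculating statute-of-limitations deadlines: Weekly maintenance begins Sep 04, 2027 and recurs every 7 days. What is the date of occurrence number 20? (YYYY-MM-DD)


First occurrence: 2027-09-04 (occurrence 1)
Each occurrence is 7 days after the previous.
Occurrence 20 is 19 weeks after the first.
19 weeks = 133 days
2027-09-04 + 133 days = 2028-01-15

2028-01-15


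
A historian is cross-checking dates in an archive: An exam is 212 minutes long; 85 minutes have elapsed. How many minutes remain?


Total budget: 212 minutes
Time used: 85 minutes
Remaining: 212 - 85 = 127 minutes
Percent used: 40.1%
Percent remaining: 59.9%

127


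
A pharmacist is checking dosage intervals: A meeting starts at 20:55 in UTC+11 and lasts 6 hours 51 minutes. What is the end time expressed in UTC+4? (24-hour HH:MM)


Start: 20:55 in UTC+11
Step 1 - add duration:
  minutes: 55 + 51 = 106 (carry 1h)
  hours: 20 + 6 + 1 = 27
  end in UTC+11: 03:46
Step 2 - convert UTC+11 -> UTC+4:
  offset difference: 4 - (11) = -7 hours
  3 + (-7) = -4 -> mod 24 = 20
Result: 20:46 in UTC+4

20:46


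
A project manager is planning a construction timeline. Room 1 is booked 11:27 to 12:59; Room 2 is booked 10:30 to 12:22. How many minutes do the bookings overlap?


Interval A: [687, 779] minutes from midnight
Interval B: [630, 742] minutes from midnight
Overlap start = max(687, 630) = 687
Overlap end = min(779, 742) = 742
Overlap = 742 - 687 = 55 minutes

55


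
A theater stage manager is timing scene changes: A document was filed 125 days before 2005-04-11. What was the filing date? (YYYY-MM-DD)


Start: 2005-04-11
Subtracting 125 days
Days already passed in April: 11
After going back through April: 114 more days to subtract
March 2005: 31 days, 83 remaining
February 2005: 28 days, 55 remaining
January 2005: 31 days, 24 remaining
December 2004 has 31 days, need 24
Result: 2004-12-07

2004-12-07


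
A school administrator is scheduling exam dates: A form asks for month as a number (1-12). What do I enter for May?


Calendar month order:
4. April
5. May <--
6. June
May is month number 5

5


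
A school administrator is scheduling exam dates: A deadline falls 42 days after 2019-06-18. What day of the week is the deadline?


Start: 2019-06-18 (Tuesday)
Step 1 - find target date: add 42 days
  2019-06-18 + 42 days = 2019-07-30
Step 2 - day of week:
  42 mod 7 = 0
  Tuesday + 0 days -> Tuesday
Result: Tuesday (2019-07-30)

Tuesday


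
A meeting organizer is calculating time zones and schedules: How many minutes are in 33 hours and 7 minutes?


Hours: 33
Extra minutes: 7
Minutes per hour: 60
Hours to minutes: 33 x 60 = 1980
Total: 1980 + 7 = 1987

1987


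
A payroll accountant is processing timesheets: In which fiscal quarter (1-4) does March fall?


Month: March (month 3)
Q1: January-March (months 1-3)
Q2: April-June (months 4-6)
Q3: July-September (months 7-9)
Q4: October-December (months 10-12)
Month 3 falls in Q1

1


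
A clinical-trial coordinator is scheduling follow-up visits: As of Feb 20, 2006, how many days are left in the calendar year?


Start: February 20, 2006
End: December 31, 2006
Days left in February: 8
March: 31
April: 30
May: 31
June: 30
... plus remaining months
Sum of remaining months: 306
Total: 8 + 306 = 314

314


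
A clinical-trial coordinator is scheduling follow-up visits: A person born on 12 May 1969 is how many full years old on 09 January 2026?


Birth: 1969-05-12
Reference: 2026-01-09
Year difference: 2026 - 1969 = 57
Has birthday (05-12) occurred by 01-09? No
Birthday not yet reached this year -> subtract 1
Age in full years: 56

56


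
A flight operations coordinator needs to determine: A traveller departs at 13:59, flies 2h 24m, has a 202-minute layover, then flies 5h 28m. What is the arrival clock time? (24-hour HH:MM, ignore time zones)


Depart: 13:59
Leg 1: +144 min -> 16:23
Layover: +202 min -> 19:45
Leg 2: +328 min -> 01:13
Total travel: 674 minutes = 11h 14m
Arrival: 01:13

01:13


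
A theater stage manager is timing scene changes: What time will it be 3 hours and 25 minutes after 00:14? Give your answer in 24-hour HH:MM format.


Start time: 00:14
Adding: 3 hours 25 minutes
Minutes: 14 + 25 = 39
Hours: 0 + 3 + 0 = 3
Result: 03:39

03:39


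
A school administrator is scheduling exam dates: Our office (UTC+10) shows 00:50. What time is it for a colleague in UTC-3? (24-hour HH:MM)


Local time: 00:50 at UTC+10 (offset 10h)
Target zone: UTC-3 (offset -3h)
Difference: -3 - (10) = -13 hours
Calculation: 0 + (-13) = -13
Wraparound: (-13) mod 24 = 11
Result: 11:50

11:50


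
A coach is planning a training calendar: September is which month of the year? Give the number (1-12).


Calendar month order:
8. August
9. September <--
10. October
September is month number 9

9


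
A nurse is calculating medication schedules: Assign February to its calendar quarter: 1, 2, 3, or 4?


Month: February (month 2)
Q1: January-March (months 1-3)
Q2: April-June (months 4-6)
Q3: July-September (months 7-9)
Q4: October-December (months 10-12)
Month 2 falls in Q1

1


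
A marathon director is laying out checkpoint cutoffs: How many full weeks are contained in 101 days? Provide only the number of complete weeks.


Total days: 101
Days per week: 7
Division: 101 / 7 = 14 remainder 3
Complete weeks: 14
Remaining days: 3

14


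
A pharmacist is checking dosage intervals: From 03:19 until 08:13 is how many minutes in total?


Start time: 03:19 = 199 minutes from midnight
End time: 08:13 = 493 minutes from midnight
Difference: 493 - 199 = 294 minutes
That is 4 hours and 54 minutes

294


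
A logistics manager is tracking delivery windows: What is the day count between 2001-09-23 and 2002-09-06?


Start date: 2001-09-23
End date: 2002-09-06
Sep 2001: +8 days
Oct 2001: +31 days
Nov 2001: +30 days
... (10 more months)
Total: 348 days

348


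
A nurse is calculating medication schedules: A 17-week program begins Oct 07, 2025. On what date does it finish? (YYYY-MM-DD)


Start: 2025-10-07
Weeks to add: 17
Convert to days: 17 x 7 = 119 days
Add 119 days to 2025-10-07
Result: 2026-02-03

2026-02-03


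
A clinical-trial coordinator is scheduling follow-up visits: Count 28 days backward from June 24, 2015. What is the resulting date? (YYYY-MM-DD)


Start: 2015-06-24
Subtracting 28 days
Days already passed in June: 24
After going back through June: 4 more days to subtract
May 2015 has 31 days, need 4
Result: 2015-05-27

2015-05-27


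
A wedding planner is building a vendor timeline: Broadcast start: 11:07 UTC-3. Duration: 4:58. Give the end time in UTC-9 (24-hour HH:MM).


Start: 11:07 in UTC-3
Step 1 - add duration:
  minutes: 7 + 58 = 65 (carry 1h)
  hours: 11 + 4 + 1 = 16
  end in UTC-3: 16:05
Step 2 - convert UTC-3 -> UTC-9:
  offset difference: -9 - (-3) = -6 hours
  16 + (-6) = 10 -> mod 24 = 10
Result: 10:05 in UTC-9

10:05


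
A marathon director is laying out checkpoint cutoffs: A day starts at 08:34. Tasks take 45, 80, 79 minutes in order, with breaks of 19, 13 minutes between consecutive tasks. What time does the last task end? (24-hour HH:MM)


Start: 08:34 = 514 min from midnight
  after task 1 (45 min): 09:19
  after break (19 min): 09:38
  after task 2 (80 min): 10:58
  after break (13 min): 11:11
  after task 3 (79 min): 12:30
Total elapsed: 236 minutes
End time: 12:30

12:30


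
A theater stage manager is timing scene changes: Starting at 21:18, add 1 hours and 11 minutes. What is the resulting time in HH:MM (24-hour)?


Start time: 21:18
Adding: 1 hours 11 minutes
Minutes: 18 + 11 = 29
Hours: 21 + 1 + 0 = 22
Result: 22:29

22:29


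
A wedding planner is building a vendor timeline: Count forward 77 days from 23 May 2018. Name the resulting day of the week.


Start: 2018-05-23 (Wednesday)
Step 1 - find target date: add 77 days
  2018-05-23 + 77 days = 2018-08-08
Step 2 - day of week:
  77 mod 7 = 0
  Wednesday + 0 days -> Wednesday
Result: Wednesday (2018-08-08)

Wednesday


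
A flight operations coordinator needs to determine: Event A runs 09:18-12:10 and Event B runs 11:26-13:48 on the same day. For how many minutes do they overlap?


Interval A: [558, 730] minutes from midnight
Interval B: [686, 828] minutes from midnight
Overlap start = max(558, 686) = 686
Overlap end = min(730, 828) = 730
Overlap = 730 - 686 = 44 minutes

44


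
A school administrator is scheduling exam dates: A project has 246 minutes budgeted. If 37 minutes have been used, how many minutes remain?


Total budget: 246 minutes
Time used: 37 minutes
Remaining: 246 - 37 = 209 minutes
Percent used: 15.0%
Percent remaining: 85.0%

209


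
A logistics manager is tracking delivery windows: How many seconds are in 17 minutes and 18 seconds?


Minutes: 17
Extra seconds: 18
Seconds per minute: 60
Minutes to seconds: 17 x 60 = 1020
Total: 1020 + 18 = 1038

1038


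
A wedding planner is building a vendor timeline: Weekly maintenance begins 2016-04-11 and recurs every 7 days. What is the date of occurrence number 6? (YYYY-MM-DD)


First occurrence: 2016-04-11 (occurrence 1)
Each occurrence is 7 days after the previous.
Occurrence 6 is 5 weeks after the first.
5 weeks = 35 days
2016-04-11 + 35 days = 2016-05-16

2016-05-16
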